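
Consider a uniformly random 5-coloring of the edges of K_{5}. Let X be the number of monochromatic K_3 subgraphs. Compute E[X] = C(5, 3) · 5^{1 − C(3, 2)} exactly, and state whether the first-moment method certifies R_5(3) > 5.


E[X] = C(5, 3) · 5^{1 − 3} = 10 · 5^{−2} = 10/25.
As a reduced fraction: E[X] = 2/5 ≈ 0.4000000.
Is E[X] < 1? YES.
Since E[X] < 1, there exists a 5-coloring of K_{5} with no monochromatic K_3; hence R_5(3) > 5.

E[X] = 2/5 ≈ 0.4000000; E[X] < 1, so R_5(3) > 5.


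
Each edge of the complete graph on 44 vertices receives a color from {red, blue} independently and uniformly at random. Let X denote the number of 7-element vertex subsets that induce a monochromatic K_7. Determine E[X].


Let X = Σ_S X_S over the C(44, 7) = 38320568 subsets S of size 7, where X_S = 1 if the K_7 on S is monochromatic.
For a fixed S, the K_7 on S has C(7, 2) = 21 edges. P[all 21 edges red] = (1/2)^21, and likewise for blue, so P[monochromatic] = 2·(1/2)^21 = 2^{1 − 21} = 1/1048576.
By linearity of expectation: E[X] = C(44, 7) · 2^{1 − 21} = 38320568 · 1/1048576 = 4790071/131072.
Numerically: E[X] ≈ 36.5453.

E[X] = C(44,7)·2^(1−C(7,2)) = 4790071/131072 ≈ 36.5453.


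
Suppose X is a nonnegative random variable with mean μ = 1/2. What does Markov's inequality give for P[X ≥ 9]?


μ = E[X] = 1/2, a = 9.
Markov: P[X ≥ 9] ≤ μ/a = (1/2)/9 = 1/18.
Numerically: ≈ 0.056.
(Since a = 9 > μ = 0.500, the bound 1/18 is < 1 and informative.)

P[X ≥ 9] ≤ 1/18 ≈ 0.056.


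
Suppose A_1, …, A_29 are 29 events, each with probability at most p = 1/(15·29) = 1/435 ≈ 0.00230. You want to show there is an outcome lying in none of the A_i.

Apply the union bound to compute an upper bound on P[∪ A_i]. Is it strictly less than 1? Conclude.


Union bound: P[∪_{i=1}^{29} A_i] ≤ Σ_i P[A_i] ≤ 29·p = 29·(1/435) = 1/15.
Numerically: 1/15 ≈ 0.06667.
Is 1/15 < 1? YES.
Since P[∪ A_i] ≤ 1/15 < 1, the complement has P[∩ A_i^c] ≥ 1 − 1/15 = 14/15 > 0, so some outcome avoids every A_i.

29·p = 1/15 ≈ 0.06667; existence CERTIFIED by the union bound.


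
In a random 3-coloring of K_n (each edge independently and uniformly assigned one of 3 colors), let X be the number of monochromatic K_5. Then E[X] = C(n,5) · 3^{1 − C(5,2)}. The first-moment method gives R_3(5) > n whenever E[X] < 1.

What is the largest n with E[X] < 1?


We need C(n, 5) · 3^{1 − 10} < 1, i.e. C(n, 5) < 3^{10 − 1} = 19683.
Check values of n near the boundary:
  n = 19: C(19, 5) = 11628; 11628 < 19683? YES
  n = 20: C(20, 5) = 15504; 15504 < 19683? YES
  n = 21: C(21, 5) = 20349; 20349 < 19683? NO
  n = 22: C(22, 5) = 26334; 26334 < 19683? NO
  n = 23: C(23, 5) = 33649; 33649 < 19683? NO
The largest n with C(n, 5) < 19683 is n = 20 (where E[X] = 5168/6561 ≈ 0.78768). Hence R_3(5) > 20, i.e. R_3(5) ≥ 21.

Largest n = 20; hence R_3(5) > 20.


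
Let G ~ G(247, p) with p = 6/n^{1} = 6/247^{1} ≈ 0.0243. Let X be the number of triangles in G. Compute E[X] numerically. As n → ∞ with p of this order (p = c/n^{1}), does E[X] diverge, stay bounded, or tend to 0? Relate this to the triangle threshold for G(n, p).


Number of potential triangles: C(247, 3) = 2481115.
Each occurs with probability p³ ≈ (0.0243)³ ≈ 1.43339e-05.
By linearity: E[X] = C(247, 3)·p³ ≈ 2481115 · 1.43339e-05 ≈ 35.564.
Here α = 1, so p = 6/n is exactly at the triangle threshold p ~ 1/n. Asymptotically E[X] → c³/6 = 6³/6 = 36 ≈ 36.000, a bounded constant. In this regime the triangle count is asymptotically Poisson(c³/6).

E[X] ≈ 35.564; in regime p = Θ(1/n^{1}) E[X] stays bounded (at the triangle threshold p ~ 1/n).


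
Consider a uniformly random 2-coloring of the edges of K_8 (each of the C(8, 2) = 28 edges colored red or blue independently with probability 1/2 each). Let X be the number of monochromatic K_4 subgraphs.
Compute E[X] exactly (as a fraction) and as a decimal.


Let X = Σ_S X_S over the C(8, 4) = 70 subsets S of size 4, where X_S = 1 if the K_4 on S is monochromatic.
For a fixed S, the K_4 on S has C(4, 2) = 6 edges. P[all 6 edges red] = (1/2)^6, and likewise for blue, so P[monochromatic] = 2·(1/2)^6 = 2^{1 − 6} = 1/32.
Summing: E[X] = C(8, 4) · 2^{1 − 6} = 70 · 1/32 = 35/16.
Numerically: E[X] ≈ 2.187500.

E[X] = C(8,4)·2^(1−C(4,2)) = 35/16 ≈ 2.187500.


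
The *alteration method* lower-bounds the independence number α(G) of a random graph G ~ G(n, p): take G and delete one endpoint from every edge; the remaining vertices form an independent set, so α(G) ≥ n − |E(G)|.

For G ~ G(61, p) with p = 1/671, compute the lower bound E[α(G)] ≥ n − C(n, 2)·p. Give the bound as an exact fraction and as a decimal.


E[|E(G)|] = C(61, 2)·p = 1830 · (1/671) = 30/11.
E[α(G)] ≥ n − E[|E(G)|] = 61 − 30/11 = 641/11.
Numerically: ≈ 58.2727.
(This is only a lower bound; the true E[α(G)] may be larger.)

E[α(G)] ≥ 641/11 ≈ 58.2727.


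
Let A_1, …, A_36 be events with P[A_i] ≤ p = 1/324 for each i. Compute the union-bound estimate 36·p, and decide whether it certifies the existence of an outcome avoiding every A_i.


Union bound: P[∪_{i=1}^{36} A_i] ≤ Σ_i P[A_i] ≤ 36·p = 36·(1/324) = 1/9.
Numerically: 1/9 ≈ 0.1111.
Is 1/9 < 1? YES.
Since P[∪ A_i] ≤ 1/9 < 1, the complement has P[∩ A_i^c] ≥ 1 − 1/9 = 8/9 > 0, so some outcome avoids every A_i.

36·p = 1/9 ≈ 0.1111; existence CERTIFIED by the union bound.


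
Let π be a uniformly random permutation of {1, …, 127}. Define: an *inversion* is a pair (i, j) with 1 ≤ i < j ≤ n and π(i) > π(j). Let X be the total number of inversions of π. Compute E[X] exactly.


Write X = Σ X_I over the C(127, 2) = 8001 pairs i < j, with X_I the indicator of one inversion.
There are 8001 indicators.
For each fixed pair i < j, the values π(i) and π(j) are two distinct elements of {1, …, 127} in uniformly random order; by symmetry P[π(i) > π(j)] = 1/2.
By linearity: E[X] = 8001 · (1/2) = C(127, 2) · (1/2) = 8001/2 = 8001/2 ≈ 4000.500.

E[X] = 8001/2 = 4000.500.


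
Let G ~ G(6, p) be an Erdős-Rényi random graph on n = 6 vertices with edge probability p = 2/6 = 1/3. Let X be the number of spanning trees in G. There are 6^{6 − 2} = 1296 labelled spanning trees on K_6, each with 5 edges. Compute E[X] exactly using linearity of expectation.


K_6 has 6^{6 − 2} = 1296 labelled spanning trees.
For each such spanning tree H, let X_H = 1 if all 5 edges of H are present in G. Then P[X_H = 1] = p^{5} = (1/3)^{5} = 1/243.
By linearity of expectation: E[X] = Σ_H E[X_H] = 1296 · p^{5} = 1296 · 1/243 = 16/3.
Numerically: E[X] ≈ 5.333.

E[X] = 1296 · (1/3)^{5} = 16/3 ≈ 5.333.


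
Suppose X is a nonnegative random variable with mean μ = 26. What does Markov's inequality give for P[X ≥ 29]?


μ = E[X] = 26, a = 29.
Markov: P[X ≥ 29] ≤ μ/a = (26)/29 = 26/29.
Numerically: ≈ 0.8966.
(Since a = 29 > μ = 26.0000, the bound 26/29 is < 1 and informative.)

P[X ≥ 29] ≤ 26/29 ≈ 0.8966.


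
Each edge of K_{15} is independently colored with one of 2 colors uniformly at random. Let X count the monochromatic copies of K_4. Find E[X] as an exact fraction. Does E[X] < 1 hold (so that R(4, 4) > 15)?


E[X] = C(15, 4) · 2^{1 − 6} = 1365 · 2^{−5} = 1365/32.
As a reduced fraction: E[X] = 1365/32 ≈ 42.65625.
Is E[X] < 1? NO.
Since E[X] ≥ 1, the first-moment bound is inconclusive at n = 15; it does NOT by itself certify R(4, 4) > 15.

E[X] = 1365/32 ≈ 42.65625; E[X] ≥ 1; first-moment method inconclusive here.


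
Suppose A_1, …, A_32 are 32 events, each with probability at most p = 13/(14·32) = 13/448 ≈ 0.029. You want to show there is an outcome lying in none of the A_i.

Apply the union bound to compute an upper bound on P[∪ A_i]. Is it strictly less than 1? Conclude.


Union bound: P[∪_{i=1}^{32} A_i] ≤ Σ_i P[A_i] ≤ 32·p = 32·(13/448) = 13/14.
Numerically: 13/14 ≈ 0.929.
Is 13/14 < 1? YES.
Since P[∪ A_i] ≤ 13/14 < 1, the complement has P[∩ A_i^c] ≥ 1 − 13/14 = 1/14 > 0, so some outcome avoids every A_i.

32·p = 13/14 ≈ 0.929; existence CERTIFIED by the union bound.


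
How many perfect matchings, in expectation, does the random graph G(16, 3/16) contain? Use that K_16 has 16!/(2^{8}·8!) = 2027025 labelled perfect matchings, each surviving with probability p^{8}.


K_16 has 16!/(2^{8}·8!) = 2027025 labelled perfect matchings.
For each such perfect matching H, let X_H = 1 if all 8 edges of H are present in G. Then P[X_H = 1] = p^{8} = (3/16)^{8} = 6561/4294967296.
Summing the indicators: E[X] = Σ_H E[X_H] = 2027025 · p^{8} = 2027025 · 6561/4294967296 = 13299311025/4294967296.
Numerically: E[X] ≈ 3.0965.

E[X] = 2027025 · (3/16)^{8} = 13299311025/4294967296 ≈ 3.0965.


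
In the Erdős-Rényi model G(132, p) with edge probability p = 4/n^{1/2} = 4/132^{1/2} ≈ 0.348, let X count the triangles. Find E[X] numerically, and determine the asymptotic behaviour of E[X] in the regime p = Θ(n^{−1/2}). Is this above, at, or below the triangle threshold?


Number of potential triangles: C(132, 3) = 374660.
Each occurs with probability p³ ≈ (0.348)³ ≈ 4.22006e-02.
By linearity: E[X] = C(132, 3)·p³ ≈ 374660 · 4.22006e-02 ≈ 15810.893.
Since α = 1/2 < 1, p = c/n^{1/2} ≫ 1/n is above the triangle threshold p ~ 1/n. Asymptotically E[X] ~ (c³/6)·n^{3(1−α)} = (4³/6)·n^{1.5} → ∞; triangles are abundant w.h.p.

E[X] ≈ 15810.893; in regime p = Θ(1/n^{1/2}) E[X] diverges (above the triangle threshold p ~ 1/n).


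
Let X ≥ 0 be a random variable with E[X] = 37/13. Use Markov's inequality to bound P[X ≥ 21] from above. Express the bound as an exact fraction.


μ = E[X] = 37/13, a = 21.
Markov: P[X ≥ 21] ≤ μ/a = (37/13)/21 = 37/273.
Numerically: ≈ 0.135531.
(Since a = 21 > μ = 2.846154, the bound 37/273 is < 1 and informative.)

P[X ≥ 21] ≤ 37/273 ≈ 0.135531.


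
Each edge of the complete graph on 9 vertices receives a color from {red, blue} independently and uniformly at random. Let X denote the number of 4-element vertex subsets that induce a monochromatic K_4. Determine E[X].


Let X = Σ_S X_S over the C(9, 4) = 126 subsets S of size 4, where X_S = 1 if the K_4 on S is monochromatic.
For a fixed S, the K_4 on S has C(4, 2) = 6 edges. P[all 6 edges red] = (1/2)^6, and likewise for blue, so P[monochromatic] = 2·(1/2)^6 = 2^{1 − 6} = 1/32.
Summing: E[X] = C(9, 4) · 2^{1 − 6} = 126 · 1/32 = 63/16.
Numerically: E[X] ≈ 3.937500.

E[X] = C(9,4)·2^(1−C(4,2)) = 63/16 ≈ 3.937500.


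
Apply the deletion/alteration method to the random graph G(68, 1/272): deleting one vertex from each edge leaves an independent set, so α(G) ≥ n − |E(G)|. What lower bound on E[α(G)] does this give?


E[|E(G)|] = C(68, 2)·p = 2278 · (1/272) = 67/8.
E[α(G)] ≥ n − E[|E(G)|] = 68 − 67/8 = 477/8.
Numerically: ≈ 59.6250.
(This is only a lower bound; the true E[α(G)] may be larger.)

E[α(G)] ≥ 477/8 ≈ 59.6250.


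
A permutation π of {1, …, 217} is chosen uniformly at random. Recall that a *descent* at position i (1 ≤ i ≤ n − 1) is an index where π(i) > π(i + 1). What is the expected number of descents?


Write X = Σ X_I over i = 1, …, 216, with X_I the indicator of one descent.
There are 216 indicators.
For each fixed i, the pair (π(i), π(i+1)) is a uniformly random ordered pair of distinct values from {1, …, 217}; by symmetry P[π(i) > π(i+1)] = 1/2.
By linearity: E[X] = 216 · (1/2) = (217 − 1) · (1/2) = 108 ≈ 108.00000.

E[X] = 108 = 108.00000.


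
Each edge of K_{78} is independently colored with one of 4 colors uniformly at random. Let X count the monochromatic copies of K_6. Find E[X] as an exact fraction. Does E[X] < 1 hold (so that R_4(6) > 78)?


E[X] = C(78, 6) · 4^{1 − 15} = 256851595 · 4^{−14} = 256851595/268435456.
As a reduced fraction: E[X] = 256851595/268435456 ≈ 0.9568468.
Is E[X] < 1? YES.
Since E[X] < 1, there exists a 4-coloring of K_{78} with no monochromatic K_6; hence R_4(6) > 78.

E[X] = 256851595/268435456 ≈ 0.9568468; E[X] < 1, so R_4(6) > 78.


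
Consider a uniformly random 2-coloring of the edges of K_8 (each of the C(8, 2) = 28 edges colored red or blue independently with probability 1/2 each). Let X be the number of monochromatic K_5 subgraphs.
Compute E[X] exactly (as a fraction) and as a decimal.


Let X = Σ_S X_S over the C(8, 5) = 56 subsets S of size 5, where X_S = 1 if the K_5 on S is monochromatic.
For a fixed S, the K_5 on S has C(5, 2) = 10 edges. P[all 10 edges red] = (1/2)^10, and likewise for blue, so P[monochromatic] = 2·(1/2)^10 = 2^{1 − 10} = 1/512.
Summing: E[X] = C(8, 5) · 2^{1 − 10} = 56 · 1/512 = 7/64.
Numerically: E[X] ≈ 0.109375.

E[X] = C(8,5)·2^(1−C(5,2)) = 7/64 ≈ 0.109375.


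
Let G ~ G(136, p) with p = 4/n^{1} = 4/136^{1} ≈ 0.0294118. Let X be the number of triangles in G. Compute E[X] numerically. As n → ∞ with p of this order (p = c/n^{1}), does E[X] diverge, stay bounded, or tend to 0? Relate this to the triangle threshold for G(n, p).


Number of potential triangles: C(136, 3) = 410040.
Each occurs with probability p³ ≈ (0.0294118)³ ≈ 2.54427030e-05.
By linearity: E[X] = C(136, 3)·p³ ≈ 410040 · 2.54427030e-05 ≈ 10.432526.
Here α = 1, so p = 4/n is exactly at the triangle threshold p ~ 1/n. Asymptotically E[X] → c³/6 = 4³/6 = 32/3 ≈ 10.666667, a bounded constant. In this regime the triangle count is asymptotically Poisson(c³/6).

E[X] ≈ 10.432526; in regime p = Θ(1/n^{1}) E[X] stays bounded (at the triangle threshold p ~ 1/n).


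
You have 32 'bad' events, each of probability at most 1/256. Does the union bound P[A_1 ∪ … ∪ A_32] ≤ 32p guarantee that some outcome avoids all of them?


Union bound: P[∪_{i=1}^{32} A_i] ≤ Σ_i P[A_i] ≤ 32·p = 32·(1/256) = 1/8.
Numerically: 1/8 ≈ 0.12500.
Is 1/8 < 1? YES.
Since P[∪ A_i] ≤ 1/8 < 1, the complement has P[∩ A_i^c] ≥ 1 − 1/8 = 7/8 > 0, so some outcome avoids every A_i.

32·p = 1/8 ≈ 0.12500; existence CERTIFIED by the union bound.


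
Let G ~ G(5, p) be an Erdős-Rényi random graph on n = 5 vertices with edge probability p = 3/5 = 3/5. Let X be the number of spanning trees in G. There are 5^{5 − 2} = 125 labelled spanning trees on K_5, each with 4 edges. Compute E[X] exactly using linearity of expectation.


K_5 has 5^{5 − 2} = 125 labelled spanning trees.
For each such spanning tree H, let X_H = 1 if all 4 edges of H are present in G. Then P[X_H = 1] = p^{4} = (3/5)^{4} = 81/625.
Summing the indicators: E[X] = Σ_H E[X_H] = 125 · p^{4} = 125 · 81/625 = 81/5.
Numerically: E[X] ≈ 16.2.

E[X] = 125 · (3/5)^{4} = 81/5 ≈ 16.2.


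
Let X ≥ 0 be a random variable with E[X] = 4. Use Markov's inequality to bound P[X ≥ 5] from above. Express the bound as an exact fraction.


μ = E[X] = 4, a = 5.
Markov: P[X ≥ 5] ≤ μ/a = (4)/5 = 4/5.
Numerically: ≈ 0.80000.
(Since a = 5 > μ = 4.00000, the bound 4/5 is < 1 and informative.)

P[X ≥ 5] ≤ 4/5 ≈ 0.80000.


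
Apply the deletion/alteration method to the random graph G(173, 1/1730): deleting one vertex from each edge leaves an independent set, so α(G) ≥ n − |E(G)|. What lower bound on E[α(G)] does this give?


E[|E(G)|] = C(173, 2)·p = 14878 · (1/1730) = 43/5.
E[α(G)] ≥ n − E[|E(G)|] = 173 − 43/5 = 822/5.
Numerically: ≈ 164.4000.
(This is only a lower bound; the true E[α(G)] may be larger.)

E[α(G)] ≥ 822/5 ≈ 164.4000.


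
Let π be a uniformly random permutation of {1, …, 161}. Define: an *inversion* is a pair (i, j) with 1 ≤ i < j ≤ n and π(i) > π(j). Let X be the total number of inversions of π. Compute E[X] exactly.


Write X = Σ X_I over the C(161, 2) = 12880 pairs i < j, with X_I the indicator of one inversion.
There are 12880 indicators.
For each fixed pair i < j, the values π(i) and π(j) are two distinct elements of {1, …, 161} in uniformly random order; by symmetry P[π(i) > π(j)] = 1/2.
By linearity: E[X] = 12880 · (1/2) = C(161, 2) · (1/2) = 12880/2 = 6440 ≈ 6440.00000.

E[X] = 6440 = 6440.00000.


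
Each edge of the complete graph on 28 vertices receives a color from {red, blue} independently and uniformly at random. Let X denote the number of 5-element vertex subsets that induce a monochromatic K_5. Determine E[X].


Let X = Σ_S X_S over the C(28, 5) = 98280 subsets S of size 5, where X_S = 1 if the K_5 on S is monochromatic.
For a fixed S, the K_5 on S has C(5, 2) = 10 edges. P[all 10 edges red] = (1/2)^10, and likewise for blue, so P[monochromatic] = 2·(1/2)^10 = 2^{1 − 10} = 1/512.
Summing: E[X] = C(28, 5) · 2^{1 − 10} = 98280 · 1/512 = 12285/64.
Numerically: E[X] ≈ 191.9531.

E[X] = C(28,5)·2^(1−C(5,2)) = 12285/64 ≈ 191.9531.


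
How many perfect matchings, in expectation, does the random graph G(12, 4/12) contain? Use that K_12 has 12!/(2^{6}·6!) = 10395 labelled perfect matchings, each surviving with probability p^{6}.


K_12 has 12!/(2^{6}·6!) = 10395 labelled perfect matchings.
For each such perfect matching H, let X_H = 1 if all 6 edges of H are present in G. Then P[X_H = 1] = p^{6} = (1/3)^{6} = 1/729.
By linearity of expectation: E[X] = Σ_H E[X_H] = 10395 · p^{6} = 10395 · 1/729 = 385/27.
Numerically: E[X] ≈ 14.26.

E[X] = 10395 · (1/3)^{6} = 385/27 ≈ 14.26.


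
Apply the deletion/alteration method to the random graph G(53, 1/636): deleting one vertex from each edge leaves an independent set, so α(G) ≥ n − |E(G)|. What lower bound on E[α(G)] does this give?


E[|E(G)|] = C(53, 2)·p = 1378 · (1/636) = 13/6.
E[α(G)] ≥ n − E[|E(G)|] = 53 − 13/6 = 305/6.
Numerically: ≈ 50.833.
(This is only a lower bound; the true E[α(G)] may be larger.)

E[α(G)] ≥ 305/6 ≈ 50.833.


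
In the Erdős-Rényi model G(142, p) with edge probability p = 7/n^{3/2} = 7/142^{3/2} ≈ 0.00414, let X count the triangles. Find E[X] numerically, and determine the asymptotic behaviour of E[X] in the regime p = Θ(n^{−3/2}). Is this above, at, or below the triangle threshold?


Number of potential triangles: C(142, 3) = 467180.
Each occurs with probability p³ ≈ (0.00414)³ ≈ 7.07940e-08.
By linearity: E[X] = C(142, 3)·p³ ≈ 467180 · 7.07940e-08 ≈ 0.033.
Since α = 3/2 > 1, p = c/n^{3/2} = o(1/n) is below the triangle threshold p ~ 1/n. Asymptotically E[X] ~ (c³/6)·n^{3(1−α)} = (7³/6)·n^{-1.5} → 0, so by Markov's inequality G has no triangles w.h.p.

E[X] ≈ 0.033; in regime p = Θ(1/n^{3/2}) E[X] tends to 0 (below the triangle threshold p ~ 1/n).


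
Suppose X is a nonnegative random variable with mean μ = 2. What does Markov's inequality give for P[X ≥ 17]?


μ = E[X] = 2, a = 17.
Markov: P[X ≥ 17] ≤ μ/a = (2)/17 = 2/17.
Numerically: ≈ 0.1176.
(Since a = 17 > μ = 2.0000, the bound 2/17 is < 1 and informative.)

P[X ≥ 17] ≤ 2/17 ≈ 0.1176.


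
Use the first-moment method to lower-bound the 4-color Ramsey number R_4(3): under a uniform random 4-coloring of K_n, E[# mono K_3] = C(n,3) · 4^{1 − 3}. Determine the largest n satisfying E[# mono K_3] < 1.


We need C(n, 3) · 4^{1 − 3} < 1, i.e. C(n, 3) < 4^{3 − 1} = 16.
Check values of n near the boundary:
  n = 3: C(3, 3) = 1; 1 < 16? YES
  n = 4: C(4, 3) = 4; 4 < 16? YES
  n = 5: C(5, 3) = 10; 10 < 16? YES
  n = 6: C(6, 3) = 20; 20 < 16? NO
  n = 7: C(7, 3) = 35; 35 < 16? NO
The largest n with C(n, 3) < 16 is n = 5 (where E[X] = 5/8 ≈ 0.62500). Hence R_4(3) > 5, i.e. R_4(3) ≥ 6.

Largest n = 5; hence R_4(3) > 5.


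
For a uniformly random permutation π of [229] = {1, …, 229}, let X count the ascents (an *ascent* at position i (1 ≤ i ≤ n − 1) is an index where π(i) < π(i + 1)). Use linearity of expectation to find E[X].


Write X = Σ X_I over i = 1, …, 228, with X_I the indicator of one ascent.
There are 228 indicators.
For each fixed i, the pair (π(i), π(i+1)) is a uniformly random ordered pair of distinct values from {1, …, 229}; by symmetry P[π(i) < π(i+1)] = 1/2.
By linearity: E[X] = 228 · (1/2) = (229 − 1) · (1/2) = 114 ≈ 114.00000.

E[X] = 114 = 114.00000.


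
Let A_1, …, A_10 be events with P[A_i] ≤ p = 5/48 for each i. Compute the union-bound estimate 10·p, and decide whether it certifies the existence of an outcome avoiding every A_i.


Union bound: P[∪_{i=1}^{10} A_i] ≤ Σ_i P[A_i] ≤ 10·p = 10·(5/48) = 25/24.
Numerically: 25/24 ≈ 1.042.
Is 25/24 < 1? NO.
Since the bound 25/24 is ≥ 1, the union bound is uninformative here; it does NOT by itself certify existence.

10·p = 25/24 ≈ 1.042; existence NOT certified by the union bound.


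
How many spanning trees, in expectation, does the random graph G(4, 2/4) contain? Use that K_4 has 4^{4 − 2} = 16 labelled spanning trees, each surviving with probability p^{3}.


K_4 has 4^{4 − 2} = 16 labelled spanning trees.
For each such spanning tree H, let X_H = 1 if all 3 edges of H are present in G. Then P[X_H = 1] = p^{3} = (1/2)^{3} = 1/8.
By linearity: E[X] = Σ_H E[X_H] = 16 · p^{3} = 16 · 1/8 = 2.
Numerically: E[X] ≈ 2.

E[X] = 16 · (1/2)^{3} = 2 ≈ 2.


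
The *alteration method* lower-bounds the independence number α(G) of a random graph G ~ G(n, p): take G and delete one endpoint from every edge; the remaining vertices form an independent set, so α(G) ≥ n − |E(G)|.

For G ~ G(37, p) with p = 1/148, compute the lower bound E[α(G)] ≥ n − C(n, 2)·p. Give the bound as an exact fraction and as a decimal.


E[|E(G)|] = C(37, 2)·p = 666 · (1/148) = 9/2.
E[α(G)] ≥ n − E[|E(G)|] = 37 − 9/2 = 65/2.
Numerically: ≈ 32.500.
(This is only a lower bound; the true E[α(G)] may be larger.)

E[α(G)] ≥ 65/2 ≈ 32.500.


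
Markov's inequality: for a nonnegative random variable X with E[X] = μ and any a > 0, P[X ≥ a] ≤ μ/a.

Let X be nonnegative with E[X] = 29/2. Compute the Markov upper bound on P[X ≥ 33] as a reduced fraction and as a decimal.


μ = E[X] = 29/2, a = 33.
Markov: P[X ≥ 33] ≤ μ/a = (29/2)/33 = 29/66.
Numerically: ≈ 0.43939.
(Since a = 33 > μ = 14.50000, the bound 29/66 is < 1 and informative.)

P[X ≥ 33] ≤ 29/66 ≈ 0.43939.


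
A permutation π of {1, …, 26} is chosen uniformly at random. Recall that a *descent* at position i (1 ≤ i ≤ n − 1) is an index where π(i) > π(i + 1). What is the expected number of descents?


Write X = Σ X_I over i = 1, …, 25, with X_I the indicator of one descent.
There are 25 indicators.
For each fixed i, the pair (π(i), π(i+1)) is a uniformly random ordered pair of distinct values from {1, …, 26}; by symmetry P[π(i) > π(i+1)] = 1/2.
By linearity: E[X] = 25 · (1/2) = (26 − 1) · (1/2) = 25/2 ≈ 12.500000.

E[X] = 25/2 = 12.500000.


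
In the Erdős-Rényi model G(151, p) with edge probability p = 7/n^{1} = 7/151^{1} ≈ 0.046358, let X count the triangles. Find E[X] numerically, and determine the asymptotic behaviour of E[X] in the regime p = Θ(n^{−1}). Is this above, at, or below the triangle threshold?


Number of potential triangles: C(151, 3) = 562475.
Each occurs with probability p³ ≈ (0.046358)³ ≈ 9.9623840e-05.
By linearity: E[X] = C(151, 3)·p³ ≈ 562475 · 9.9623840e-05 ≈ 56.03592.
Here α = 1, so p = 7/n is exactly at the triangle threshold p ~ 1/n. Asymptotically E[X] → c³/6 = 7³/6 = 343/6 ≈ 57.16667, a bounded constant. In this regime the triangle count is asymptotically Poisson(c³/6).

E[X] ≈ 56.03592; in regime p = Θ(1/n^{1}) E[X] stays bounded (at the triangle threshold p ~ 1/n).


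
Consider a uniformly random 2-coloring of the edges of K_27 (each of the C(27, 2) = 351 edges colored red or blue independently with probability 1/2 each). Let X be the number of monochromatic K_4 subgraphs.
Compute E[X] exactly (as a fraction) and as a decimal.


Let X = Σ_S X_S over the C(27, 4) = 17550 subsets S of size 4, where X_S = 1 if the K_4 on S is monochromatic.
For a fixed S, the K_4 on S has C(4, 2) = 6 edges. P[all 6 edges red] = (1/2)^6, and likewise for blue, so P[monochromatic] = 2·(1/2)^6 = 2^{1 − 6} = 1/32.
By linearity of expectation: E[X] = C(27, 4) · 2^{1 − 6} = 17550 · 1/32 = 8775/16.
Numerically: E[X] ≈ 548.438.

E[X] = C(27,4)·2^(1−C(4,2)) = 8775/16 ≈ 548.438.


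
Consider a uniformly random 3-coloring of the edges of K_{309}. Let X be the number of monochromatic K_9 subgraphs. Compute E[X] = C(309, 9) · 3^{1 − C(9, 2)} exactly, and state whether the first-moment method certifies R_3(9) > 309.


E[X] = C(309, 9) · 3^{1 − 36} = 62920976643980686 · 3^{−35} = 62920976643980686/50031545098999707.
As a reduced fraction: E[X] = 62920976643980686/50031545098999707 ≈ 1.2576261.
Is E[X] < 1? NO.
Since E[X] ≥ 1, the first-moment bound is inconclusive at n = 309; it does NOT by itself certify R_3(9) > 309.

E[X] = 62920976643980686/50031545098999707 ≈ 1.2576261; E[X] ≥ 1; first-moment method inconclusive here.


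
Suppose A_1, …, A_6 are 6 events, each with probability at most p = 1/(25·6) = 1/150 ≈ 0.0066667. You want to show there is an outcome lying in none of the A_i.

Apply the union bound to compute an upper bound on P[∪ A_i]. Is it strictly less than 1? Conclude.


Union bound: P[∪_{i=1}^{6} A_i] ≤ Σ_i P[A_i] ≤ 6·p = 6·(1/150) = 1/25.
Numerically: 1/25 ≈ 0.0400000.
Is 1/25 < 1? YES.
Since P[∪ A_i] ≤ 1/25 < 1, the complement has P[∩ A_i^c] ≥ 1 − 1/25 = 24/25 > 0, so some outcome avoids every A_i.

6·p = 1/25 ≈ 0.0400000; existence CERTIFIED by the union bound.


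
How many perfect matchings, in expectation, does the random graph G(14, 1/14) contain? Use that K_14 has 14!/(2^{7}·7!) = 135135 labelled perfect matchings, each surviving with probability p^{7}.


K_14 has 14!/(2^{7}·7!) = 135135 labelled perfect matchings.
For each such perfect matching H, let X_H = 1 if all 7 edges of H are present in G. Then P[X_H = 1] = p^{7} = (1/14)^{7} = 1/105413504.
By linearity: E[X] = Σ_H E[X_H] = 135135 · p^{7} = 135135 · 1/105413504 = 19305/15059072.
Numerically: E[X] ≈ 0.00128195.

E[X] = 135135 · (1/14)^{7} = 19305/15059072 ≈ 0.00128195.


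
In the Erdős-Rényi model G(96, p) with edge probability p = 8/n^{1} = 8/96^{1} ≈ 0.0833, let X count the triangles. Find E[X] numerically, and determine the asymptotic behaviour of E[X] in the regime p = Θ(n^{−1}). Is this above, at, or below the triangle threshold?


Number of potential triangles: C(96, 3) = 142880.
Each occurs with probability p³ ≈ (0.0833)³ ≈ 5.78704e-04.
By linearity: E[X] = C(96, 3)·p³ ≈ 142880 · 5.78704e-04 ≈ 82.685.
Here α = 1, so p = 8/n is exactly at the triangle threshold p ~ 1/n. Asymptotically E[X] → c³/6 = 8³/6 = 256/3 ≈ 85.333, a bounded constant. In this regime the triangle count is asymptotically Poisson(c³/6).

E[X] ≈ 82.685; in regime p = Θ(1/n^{1}) E[X] stays bounded (at the triangle threshold p ~ 1/n).


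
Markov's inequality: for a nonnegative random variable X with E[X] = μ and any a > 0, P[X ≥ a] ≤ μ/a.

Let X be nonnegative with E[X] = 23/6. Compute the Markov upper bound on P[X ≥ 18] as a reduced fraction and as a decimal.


μ = E[X] = 23/6, a = 18.
Markov: P[X ≥ 18] ≤ μ/a = (23/6)/18 = 23/108.
Numerically: ≈ 0.21296.
(Since a = 18 > μ = 3.83333, the bound 23/108 is < 1 and informative.)

P[X ≥ 18] ≤ 23/108 ≈ 0.21296.


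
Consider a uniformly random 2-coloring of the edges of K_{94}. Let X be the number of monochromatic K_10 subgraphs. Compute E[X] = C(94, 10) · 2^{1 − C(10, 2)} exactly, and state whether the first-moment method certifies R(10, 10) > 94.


E[X] = C(94, 10) · 2^{1 − 45} = 9041256841903 · 2^{−44} = 9041256841903/17592186044416.
As a reduced fraction: E[X] = 9041256841903/17592186044416 ≈ 0.5139.
Is E[X] < 1? YES.
Since E[X] < 1, there exists a 2-coloring of K_{94} with no monochromatic K_10; hence R(10, 10) > 94.

E[X] = 9041256841903/17592186044416 ≈ 0.5139; E[X] < 1, so R(10, 10) > 94.


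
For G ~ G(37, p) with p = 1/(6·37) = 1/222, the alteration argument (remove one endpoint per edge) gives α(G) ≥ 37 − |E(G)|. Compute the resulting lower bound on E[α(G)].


E[|E(G)|] = C(37, 2)·p = 666 · (1/222) = 3.
E[α(G)] ≥ n − E[|E(G)|] = 37 − 3 = 34.
Numerically: ≈ 34.000.
(This is only a lower bound; the true E[α(G)] may be larger.)

E[α(G)] ≥ 34 ≈ 34.000.


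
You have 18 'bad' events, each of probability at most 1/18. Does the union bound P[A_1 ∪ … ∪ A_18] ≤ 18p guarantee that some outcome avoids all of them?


Union bound: P[∪_{i=1}^{18} A_i] ≤ Σ_i P[A_i] ≤ 18·p = 18·(1/18) = 1.
Numerically: 1 ≈ 1.000000.
Is 1 < 1? NO.
Since the bound 1 is ≥ 1, the union bound is uninformative here; it does NOT by itself certify existence.

18·p = 1 ≈ 1.000000; existence NOT certified by the union bound.


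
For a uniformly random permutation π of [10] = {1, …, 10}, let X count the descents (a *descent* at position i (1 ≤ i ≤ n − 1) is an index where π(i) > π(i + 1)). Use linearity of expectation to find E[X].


Write X = Σ X_I over i = 1, …, 9, with X_I the indicator of one descent.
There are 9 indicators.
For each fixed i, the pair (π(i), π(i+1)) is a uniformly random ordered pair of distinct values from {1, …, 10}; by symmetry P[π(i) > π(i+1)] = 1/2.
By linearity: E[X] = 9 · (1/2) = (10 − 1) · (1/2) = 9/2 ≈ 4.5000.

E[X] = 9/2 = 4.5000.


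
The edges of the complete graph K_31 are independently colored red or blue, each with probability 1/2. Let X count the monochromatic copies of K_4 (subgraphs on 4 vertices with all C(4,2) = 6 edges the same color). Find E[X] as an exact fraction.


Let X = Σ_S X_S over the C(31, 4) = 31465 subsets S of size 4, where X_S = 1 if the K_4 on S is monochromatic.
For a fixed S, the K_4 on S has C(4, 2) = 6 edges. P[all 6 edges red] = (1/2)^6, and likewise for blue, so P[monochromatic] = 2·(1/2)^6 = 2^{1 − 6} = 1/32.
By linearity: E[X] = C(31, 4) · 2^{1 − 6} = 31465 · 1/32 = 31465/32.
Numerically: E[X] ≈ 983.281.

E[X] = C(31,4)·2^(1−C(4,2)) = 31465/32 ≈ 983.281.


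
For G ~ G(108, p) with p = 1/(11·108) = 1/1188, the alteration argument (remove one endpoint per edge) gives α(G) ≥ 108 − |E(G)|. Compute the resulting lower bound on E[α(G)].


E[|E(G)|] = C(108, 2)·p = 5778 · (1/1188) = 107/22.
E[α(G)] ≥ n − E[|E(G)|] = 108 − 107/22 = 2269/22.
Numerically: ≈ 103.136364.
(This is only a lower bound; the true E[α(G)] may be larger.)

E[α(G)] ≥ 2269/22 ≈ 103.136364.


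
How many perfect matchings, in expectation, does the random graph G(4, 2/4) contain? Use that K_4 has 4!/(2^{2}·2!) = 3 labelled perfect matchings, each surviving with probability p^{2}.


K_4 has 4!/(2^{2}·2!) = 3 labelled perfect matchings.
For each such perfect matching H, let X_H = 1 if all 2 edges of H are present in G. Then P[X_H = 1] = p^{2} = (1/2)^{2} = 1/4.
By linearity: E[X] = Σ_H E[X_H] = 3 · p^{2} = 3 · 1/4 = 3/4.
Numerically: E[X] ≈ 0.75.

E[X] = 3 · (1/2)^{2} = 3/4 ≈ 0.75.


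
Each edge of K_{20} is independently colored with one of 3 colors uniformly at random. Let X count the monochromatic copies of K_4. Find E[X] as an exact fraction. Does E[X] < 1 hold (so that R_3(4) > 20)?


E[X] = C(20, 4) · 3^{1 − 6} = 4845 · 3^{−5} = 4845/243.
As a reduced fraction: E[X] = 1615/81 ≈ 19.9382716.
Is E[X] < 1? NO.
Since E[X] ≥ 1, the first-moment bound is inconclusive at n = 20; it does NOT by itself certify R_3(4) > 20.

E[X] = 1615/81 ≈ 19.9382716; E[X] ≥ 1; first-moment method inconclusive here.


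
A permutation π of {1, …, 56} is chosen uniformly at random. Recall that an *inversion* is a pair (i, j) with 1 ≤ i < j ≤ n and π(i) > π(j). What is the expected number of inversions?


Write X = Σ X_I over the C(56, 2) = 1540 pairs i < j, with X_I the indicator of one inversion.
There are 1540 indicators.
For each fixed pair i < j, the values π(i) and π(j) are two distinct elements of {1, …, 56} in uniformly random order; by symmetry P[π(i) > π(j)] = 1/2.
By linearity: E[X] = 1540 · (1/2) = C(56, 2) · (1/2) = 1540/2 = 770 ≈ 770.000.

E[X] = 770 = 770.000.


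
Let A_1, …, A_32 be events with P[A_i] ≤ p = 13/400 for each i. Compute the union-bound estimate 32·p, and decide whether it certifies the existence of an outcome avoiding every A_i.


Union bound: P[∪_{i=1}^{32} A_i] ≤ Σ_i P[A_i] ≤ 32·p = 32·(13/400) = 26/25.
Numerically: 26/25 ≈ 1.0400.
Is 26/25 < 1? NO.
Since the bound 26/25 is ≥ 1, the union bound is uninformative here; it does NOT by itself certify existence.

32·p = 26/25 ≈ 1.0400; existence NOT certified by the union bound.


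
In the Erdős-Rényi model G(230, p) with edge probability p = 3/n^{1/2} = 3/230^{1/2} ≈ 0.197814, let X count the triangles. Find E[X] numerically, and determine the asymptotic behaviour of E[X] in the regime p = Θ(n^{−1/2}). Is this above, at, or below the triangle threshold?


Number of potential triangles: C(230, 3) = 2001460.
Each occurs with probability p³ ≈ (0.197814)³ ≈ 7.74055338e-03.
By linearity: E[X] = C(230, 3)·p³ ≈ 2001460 · 7.74055338e-03 ≈ 15492.407975.
Since α = 1/2 < 1, p = c/n^{1/2} ≫ 1/n is above the triangle threshold p ~ 1/n. Asymptotically E[X] ~ (c³/6)·n^{3(1−α)} = (3³/6)·n^{1.5} → ∞; triangles are abundant w.h.p.

E[X] ≈ 15492.407975; in regime p = Θ(1/n^{1/2}) E[X] diverges (above the triangle threshold p ~ 1/n).


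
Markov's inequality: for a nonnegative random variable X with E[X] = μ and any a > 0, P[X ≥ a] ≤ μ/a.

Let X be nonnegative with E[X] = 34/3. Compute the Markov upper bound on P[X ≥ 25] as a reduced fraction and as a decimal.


μ = E[X] = 34/3, a = 25.
Markov: P[X ≥ 25] ≤ μ/a = (34/3)/25 = 34/75.
Numerically: ≈ 0.45333.
(Since a = 25 > μ = 11.33333, the bound 34/75 is < 1 and informative.)

P[X ≥ 25] ≤ 34/75 ≈ 0.45333.


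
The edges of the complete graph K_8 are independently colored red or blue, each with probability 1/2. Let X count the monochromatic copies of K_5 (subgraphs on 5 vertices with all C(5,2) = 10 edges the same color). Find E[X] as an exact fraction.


Let X = Σ_S X_S over the C(8, 5) = 56 subsets S of size 5, where X_S = 1 if the K_5 on S is monochromatic.
For a fixed S, the K_5 on S has C(5, 2) = 10 edges. P[all 10 edges red] = (1/2)^10, and likewise for blue, so P[monochromatic] = 2·(1/2)^10 = 2^{1 − 10} = 1/512.
By linearity of expectation: E[X] = C(8, 5) · 2^{1 − 10} = 56 · 1/512 = 7/64.
Numerically: E[X] ≈ 0.10938.

E[X] = C(8,5)·2^(1−C(5,2)) = 7/64 ≈ 0.10938.


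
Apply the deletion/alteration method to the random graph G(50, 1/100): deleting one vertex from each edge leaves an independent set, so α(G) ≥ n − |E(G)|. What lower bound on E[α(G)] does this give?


E[|E(G)|] = C(50, 2)·p = 1225 · (1/100) = 49/4.
E[α(G)] ≥ n − E[|E(G)|] = 50 − 49/4 = 151/4.
Numerically: ≈ 37.750.
(This is only a lower bound; the true E[α(G)] may be larger.)

E[α(G)] ≥ 151/4 ≈ 37.750.


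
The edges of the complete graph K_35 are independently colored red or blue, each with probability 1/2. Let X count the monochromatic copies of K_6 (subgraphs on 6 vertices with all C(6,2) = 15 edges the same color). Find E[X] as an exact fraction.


Let X = Σ_S X_S over the C(35, 6) = 1623160 subsets S of size 6, where X_S = 1 if the K_6 on S is monochromatic.
For a fixed S, the K_6 on S has C(6, 2) = 15 edges. P[all 15 edges red] = (1/2)^15, and likewise for blue, so P[monochromatic] = 2·(1/2)^15 = 2^{1 − 15} = 1/16384.
Summing: E[X] = C(35, 6) · 2^{1 − 15} = 1623160 · 1/16384 = 202895/2048.
Numerically: E[X] ≈ 99.0698.

E[X] = C(35,6)·2^(1−C(6,2)) = 202895/2048 ≈ 99.0698.


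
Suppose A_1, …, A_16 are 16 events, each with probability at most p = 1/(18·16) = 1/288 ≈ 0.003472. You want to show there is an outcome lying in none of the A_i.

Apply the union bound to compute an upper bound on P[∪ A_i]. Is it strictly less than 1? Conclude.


Union bound: P[∪_{i=1}^{16} A_i] ≤ Σ_i P[A_i] ≤ 16·p = 16·(1/288) = 1/18.
Numerically: 1/18 ≈ 0.055556.
Is 1/18 < 1? YES.
Since P[∪ A_i] ≤ 1/18 < 1, the complement has P[∩ A_i^c] ≥ 1 − 1/18 = 17/18 > 0, so some outcome avoids every A_i.

16·p = 1/18 ≈ 0.055556; existence CERTIFIED by the union bound.


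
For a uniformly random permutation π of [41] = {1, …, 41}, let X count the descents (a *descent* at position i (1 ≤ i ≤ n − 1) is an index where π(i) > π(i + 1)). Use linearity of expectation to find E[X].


Write X = Σ X_I over i = 1, …, 40, with X_I the indicator of one descent.
There are 40 indicators.
For each fixed i, the pair (π(i), π(i+1)) is a uniformly random ordered pair of distinct values from {1, …, 41}; by symmetry P[π(i) > π(i+1)] = 1/2.
By linearity: E[X] = 40 · (1/2) = (41 − 1) · (1/2) = 20 ≈ 20.000.

E[X] = 20 = 20.000.


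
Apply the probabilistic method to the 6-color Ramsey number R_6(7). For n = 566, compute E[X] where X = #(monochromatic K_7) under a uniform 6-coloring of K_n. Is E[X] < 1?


E[X] = C(566, 7) · 6^{1 − 21} = 3557206237959440 · 6^{−20} = 3557206237959440/3656158440062976.
As a reduced fraction: E[X] = 222325389872465/228509902503936 ≈ 0.972935.
Is E[X] < 1? YES.
Since E[X] < 1, there exists a 6-coloring of K_{566} with no monochromatic K_7; hence R_6(7) > 566.

E[X] = 222325389872465/228509902503936 ≈ 0.972935; E[X] < 1, so R_6(7) > 566.


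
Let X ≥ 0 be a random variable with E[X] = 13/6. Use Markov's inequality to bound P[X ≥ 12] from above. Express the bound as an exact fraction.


μ = E[X] = 13/6, a = 12.
Markov: P[X ≥ 12] ≤ μ/a = (13/6)/12 = 13/72.
Numerically: ≈ 0.180556.
(Since a = 12 > μ = 2.166667, the bound 13/72 is < 1 and informative.)

P[X ≥ 12] ≤ 13/72 ≈ 0.180556.


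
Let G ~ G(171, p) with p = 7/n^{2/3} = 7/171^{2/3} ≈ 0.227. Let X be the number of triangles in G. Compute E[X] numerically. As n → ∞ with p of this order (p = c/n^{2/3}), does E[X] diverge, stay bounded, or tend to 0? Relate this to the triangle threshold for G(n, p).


Number of potential triangles: C(171, 3) = 818805.
Each occurs with probability p³ ≈ (0.227)³ ≈ 1.17301e-02.
By linearity: E[X] = C(171, 3)·p³ ≈ 818805 · 1.17301e-02 ≈ 9604.669.
Since α = 2/3 < 1, p = c/n^{2/3} ≫ 1/n is above the triangle threshold p ~ 1/n. Asymptotically E[X] ~ (c³/6)·n^{3(1−α)} = (7³/6)·n^{1} → ∞; triangles are abundant w.h.p.

E[X] ≈ 9604.669; in regime p = Θ(1/n^{2/3}) E[X] diverges (above the triangle threshold p ~ 1/n).


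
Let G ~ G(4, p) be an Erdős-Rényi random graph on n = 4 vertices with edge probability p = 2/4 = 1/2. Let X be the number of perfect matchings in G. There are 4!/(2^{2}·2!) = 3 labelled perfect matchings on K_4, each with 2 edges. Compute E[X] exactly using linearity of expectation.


K_4 has 4!/(2^{2}·2!) = 3 labelled perfect matchings.
For each such perfect matching H, let X_H = 1 if all 2 edges of H are present in G. Then P[X_H = 1] = p^{2} = (1/2)^{2} = 1/4.
Summing the indicators: E[X] = Σ_H E[X_H] = 3 · p^{2} = 3 · 1/4 = 3/4.
Numerically: E[X] ≈ 0.75.

E[X] = 3 · (1/2)^{2} = 3/4 ≈ 0.75.


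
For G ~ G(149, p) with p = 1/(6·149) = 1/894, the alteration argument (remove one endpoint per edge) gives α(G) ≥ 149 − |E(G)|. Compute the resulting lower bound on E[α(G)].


E[|E(G)|] = C(149, 2)·p = 11026 · (1/894) = 37/3.
E[α(G)] ≥ n − E[|E(G)|] = 149 − 37/3 = 410/3.
Numerically: ≈ 136.667.
(This is only a lower bound; the true E[α(G)] may be larger.)

E[α(G)] ≥ 410/3 ≈ 136.667.


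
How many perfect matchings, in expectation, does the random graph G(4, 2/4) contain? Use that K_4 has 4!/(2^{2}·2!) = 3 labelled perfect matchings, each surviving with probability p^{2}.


K_4 has 4!/(2^{2}·2!) = 3 labelled perfect matchings.
For each such perfect matching H, let X_H = 1 if all 2 edges of H are present in G. Then P[X_H = 1] = p^{2} = (1/2)^{2} = 1/4.
By linearity: E[X] = Σ_H E[X_H] = 3 · p^{2} = 3 · 1/4 = 3/4.
Numerically: E[X] ≈ 0.75.

E[X] = 3 · (1/2)^{2} = 3/4 ≈ 0.75.
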